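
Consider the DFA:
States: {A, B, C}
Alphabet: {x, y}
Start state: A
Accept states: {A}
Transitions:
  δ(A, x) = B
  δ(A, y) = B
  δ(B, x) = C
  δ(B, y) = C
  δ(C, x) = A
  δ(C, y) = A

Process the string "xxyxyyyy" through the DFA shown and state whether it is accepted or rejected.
Processing string "xxyxyyyy":
  A --x--> B
  B --x--> C
  C --y--> A
  A --x--> B
  B --y--> C
  C --y--> A
  A --y--> B
  B --y--> C
Final state: C
Accept states: {A}
No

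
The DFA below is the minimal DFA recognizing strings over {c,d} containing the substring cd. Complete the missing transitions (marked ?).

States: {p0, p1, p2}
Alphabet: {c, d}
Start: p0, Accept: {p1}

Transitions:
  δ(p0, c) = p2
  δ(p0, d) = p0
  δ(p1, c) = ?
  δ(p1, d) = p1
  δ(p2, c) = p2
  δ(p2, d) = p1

From the language and accept set, identify what each state tracks — p0: no c seen yet; p1: substring cd seen; p2: seen a c, waiting for d.
Each missing δ(q, a) is the state matching the new tracked value after reading a.
δ(p1, c) = p1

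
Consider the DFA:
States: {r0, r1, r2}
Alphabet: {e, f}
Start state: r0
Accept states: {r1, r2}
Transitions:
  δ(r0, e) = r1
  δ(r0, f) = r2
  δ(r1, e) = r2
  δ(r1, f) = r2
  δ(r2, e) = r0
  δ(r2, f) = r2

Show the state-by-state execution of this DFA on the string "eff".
read 'e': r0 → r1
  read 'f': r1 → r2
  read 'f': r2 → r2
r0 -> r1 -> r2 -> r2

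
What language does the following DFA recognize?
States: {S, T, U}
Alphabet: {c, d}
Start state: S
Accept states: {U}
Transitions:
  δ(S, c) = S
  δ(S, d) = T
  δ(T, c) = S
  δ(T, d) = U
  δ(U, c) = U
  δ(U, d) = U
Testing a few strings:
  'cdc' → reject
  'dd' → accept
  'dcc' → reject
  'c' → reject
State roles: S=no progress toward dd; T=one trailing d; U=substring dd seen
All strings over {c,d} containing the substring dd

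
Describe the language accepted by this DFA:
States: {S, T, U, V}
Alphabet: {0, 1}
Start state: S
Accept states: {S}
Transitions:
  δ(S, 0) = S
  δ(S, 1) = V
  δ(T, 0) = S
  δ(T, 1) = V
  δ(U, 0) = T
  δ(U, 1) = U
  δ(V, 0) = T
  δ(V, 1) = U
Testing a few strings:
  '000' → accept
  '0101' → reject
  '1' → reject
  '10' → reject
State roles: S=value ≡ 0 (mod 4); T=value ≡ 2 (mod 4); U=value ≡ 3 (mod 4); V=value ≡ 1 (mod 4)
All binary strings representing a multiple of 4 (read in base 2; leading zeros allowed and ε counts as 0)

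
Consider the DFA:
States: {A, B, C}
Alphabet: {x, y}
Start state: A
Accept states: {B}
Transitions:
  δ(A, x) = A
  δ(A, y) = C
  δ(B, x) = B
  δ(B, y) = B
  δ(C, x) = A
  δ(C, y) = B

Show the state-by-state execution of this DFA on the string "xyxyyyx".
read 'x': A → A
  read 'y': A → C
  read 'x': C → A
  read 'y': A → C
  read 'y': C → B
  read 'y': B → B
  read 'x': B → B
A -> A -> C -> A -> C -> B -> B -> B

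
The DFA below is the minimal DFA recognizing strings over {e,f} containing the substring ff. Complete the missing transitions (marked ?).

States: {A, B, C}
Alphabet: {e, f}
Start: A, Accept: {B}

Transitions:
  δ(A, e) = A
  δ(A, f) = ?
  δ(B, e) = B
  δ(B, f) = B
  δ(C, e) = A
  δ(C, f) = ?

From the language and accept set, identify what each state tracks — A: no progress toward ff; B: substring ff seen; C: one trailing f.
Each missing δ(q, a) is the state matching the new tracked value after reading a.
δ(A, f) = C; δ(C, f) = B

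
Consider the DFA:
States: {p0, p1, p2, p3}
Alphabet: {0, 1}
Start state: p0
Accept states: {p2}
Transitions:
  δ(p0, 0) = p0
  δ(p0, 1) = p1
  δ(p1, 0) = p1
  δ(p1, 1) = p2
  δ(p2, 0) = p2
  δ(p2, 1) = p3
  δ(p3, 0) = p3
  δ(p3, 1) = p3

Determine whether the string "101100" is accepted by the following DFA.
Processing string "101100":
  p0 --1--> p1
  p1 --0--> p1
  p1 --1--> p2
  p2 --1--> p3
  p3 --0--> p3
  p3 --0--> p3
Final state: p3
Accept states: {p2}
No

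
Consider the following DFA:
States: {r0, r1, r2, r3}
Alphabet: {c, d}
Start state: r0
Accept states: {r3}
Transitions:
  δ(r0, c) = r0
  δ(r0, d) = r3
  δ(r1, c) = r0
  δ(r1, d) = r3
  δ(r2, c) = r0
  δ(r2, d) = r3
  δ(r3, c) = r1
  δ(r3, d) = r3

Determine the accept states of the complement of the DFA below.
Complement accept states = All states \ Original accept states
= {r0, r1, r2, r3} \ {r3}
{r0, r1, r2}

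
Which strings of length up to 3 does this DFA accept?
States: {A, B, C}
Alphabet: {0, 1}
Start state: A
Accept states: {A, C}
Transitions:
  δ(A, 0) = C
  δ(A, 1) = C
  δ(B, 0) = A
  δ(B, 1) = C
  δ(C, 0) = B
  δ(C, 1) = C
ε, 0, 1, 01, 11, 000, 001, 011, 100, 101, 111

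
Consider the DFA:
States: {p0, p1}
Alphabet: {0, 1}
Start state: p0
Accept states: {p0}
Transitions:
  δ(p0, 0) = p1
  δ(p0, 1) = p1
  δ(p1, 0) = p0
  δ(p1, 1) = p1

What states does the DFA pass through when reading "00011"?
read '0': p0 → p1
  read '0': p1 → p0
  read '0': p0 → p1
  read '1': p1 → p1
  read '1': p1 → p1
p0 -> p1 -> p0 -> p1 -> p1 -> p1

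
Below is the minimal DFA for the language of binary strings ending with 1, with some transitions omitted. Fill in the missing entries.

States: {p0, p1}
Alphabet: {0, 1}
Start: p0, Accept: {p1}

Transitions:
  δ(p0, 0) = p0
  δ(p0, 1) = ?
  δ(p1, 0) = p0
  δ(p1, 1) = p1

From the language and accept set, identify what each state tracks — p0: last symbol not 1; p1: last symbol is 1.
Each missing δ(q, a) is the state matching the new tracked value after reading a.
δ(p0, 1) = p1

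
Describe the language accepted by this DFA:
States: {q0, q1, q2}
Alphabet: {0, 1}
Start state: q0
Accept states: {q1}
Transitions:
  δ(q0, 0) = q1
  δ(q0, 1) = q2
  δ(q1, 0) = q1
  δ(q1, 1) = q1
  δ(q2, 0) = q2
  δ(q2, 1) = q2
Testing a few strings:
  '0' → accept
  '1' → reject
  '001' → accept
  '11' → reject
State roles: q0=no input read; q1=started with 0; q2=started with 1 (dead)
All binary strings starting with 0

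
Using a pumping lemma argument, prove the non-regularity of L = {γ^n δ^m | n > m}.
Assume L is regular with pumping length p. Idea: pumping down the γ-block drops the γ-count to at most the δ-count.
Choose s = γ^(p+1) δ^p ∈ L (|s| = 2p+1 ≥ p). By the pumping lemma, s = xyz with |xy| ≤ p, |y| > 0, so y = γ^k with k ≥ 1. Take i = 0: xz = γ^(p+1−k) δ^p. Since k ≥ 1, p+1−k ≤ p, so the number of γ's is no longer strictly greater than the number of δ's, hence xz ∉ L.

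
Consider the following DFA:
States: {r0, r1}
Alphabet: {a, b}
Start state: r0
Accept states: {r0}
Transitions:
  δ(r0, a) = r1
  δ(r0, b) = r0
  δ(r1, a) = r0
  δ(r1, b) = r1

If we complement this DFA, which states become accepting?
Complement accept states = All states \ Original accept states
= {r0, r1} \ {r0}
{r1}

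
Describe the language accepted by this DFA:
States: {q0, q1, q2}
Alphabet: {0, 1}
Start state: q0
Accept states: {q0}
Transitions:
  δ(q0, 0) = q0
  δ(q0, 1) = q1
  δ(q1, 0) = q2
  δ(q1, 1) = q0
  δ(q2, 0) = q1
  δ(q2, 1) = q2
Testing a few strings:
  '1' → reject
  '0110' → accept
  '0' → accept
  '01' → reject
State roles: q0=value ≡ 0 (mod 3); q1=value ≡ 1 (mod 3); q2=value ≡ 2 (mod 3)
All binary strings representing a multiple of 3 (read in base 2; leading zeros allowed and ε counts as 0)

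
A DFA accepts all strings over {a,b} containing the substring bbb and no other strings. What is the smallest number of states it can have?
By Myhill–Nerode, count the distinguishable equivalence classes: 4 classes — one per longest suffix of the input that is a prefix of 'bbb' (lengths 0 through 2), plus an absorbing 'already seen bbb' class.
4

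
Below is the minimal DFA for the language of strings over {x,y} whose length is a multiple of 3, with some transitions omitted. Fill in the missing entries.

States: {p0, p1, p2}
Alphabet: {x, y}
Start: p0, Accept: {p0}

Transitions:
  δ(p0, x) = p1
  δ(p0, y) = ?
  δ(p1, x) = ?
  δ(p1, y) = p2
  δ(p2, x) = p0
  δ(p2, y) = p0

From the language and accept set, identify what each state tracks — p0: length ≡ 0 (mod 3); p1: length ≡ 1 (mod 3); p2: length ≡ 2 (mod 3).
Each missing δ(q, a) is the state matching the new tracked value after reading a.
δ(p0, y) = p1; δ(p1, x) = p2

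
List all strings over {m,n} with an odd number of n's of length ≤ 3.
n, mn, nm, mmn, mnm, nmm, nnn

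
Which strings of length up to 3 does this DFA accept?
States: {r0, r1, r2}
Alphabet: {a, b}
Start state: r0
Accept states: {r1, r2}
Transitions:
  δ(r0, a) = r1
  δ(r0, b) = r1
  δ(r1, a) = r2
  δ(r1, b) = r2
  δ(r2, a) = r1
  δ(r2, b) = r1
a, b, aa, ab, ba, bb, aaa, aab, aba, abb, baa, bab, bba, bbb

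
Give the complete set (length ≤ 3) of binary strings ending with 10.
10, 010, 110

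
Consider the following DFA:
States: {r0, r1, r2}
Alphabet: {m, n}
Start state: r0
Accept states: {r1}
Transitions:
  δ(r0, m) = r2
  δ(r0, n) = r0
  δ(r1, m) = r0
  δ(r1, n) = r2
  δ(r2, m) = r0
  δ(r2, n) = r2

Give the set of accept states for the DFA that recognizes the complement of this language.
Complement accept states = All states \ Original accept states
= {r0, r1, r2} \ {r1}
{r0, r2}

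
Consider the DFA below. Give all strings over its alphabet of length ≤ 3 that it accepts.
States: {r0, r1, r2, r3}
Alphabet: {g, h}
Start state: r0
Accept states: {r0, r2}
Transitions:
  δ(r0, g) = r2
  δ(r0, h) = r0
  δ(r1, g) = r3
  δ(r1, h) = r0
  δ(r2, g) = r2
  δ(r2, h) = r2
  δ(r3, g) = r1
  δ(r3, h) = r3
ε, g, h, gg, gh, hg, hh, ggg, ggh, ghg, ghh, hgg, hgh, hhg, hhh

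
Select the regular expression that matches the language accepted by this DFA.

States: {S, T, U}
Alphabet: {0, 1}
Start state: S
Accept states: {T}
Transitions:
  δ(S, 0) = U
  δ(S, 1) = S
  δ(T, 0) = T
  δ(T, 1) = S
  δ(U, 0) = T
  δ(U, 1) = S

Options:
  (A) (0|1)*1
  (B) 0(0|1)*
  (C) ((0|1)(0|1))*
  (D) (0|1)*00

Check each option against the DFA on short strings; one disagreement eliminates an option:
  (A) (0|1)*1: on '1' the DFA goes S → S and rejects (S ∉ Accept), but the regex matches it → eliminate
  (B) 0(0|1)*: on '0' the DFA goes S → U and rejects (U ∉ Accept), but the regex matches it → eliminate
  (C) ((0|1)(0|1))*: on ε the DFA stays in S and rejects (S ∉ Accept), but the regex matches it → eliminate
  (D) (0|1)*00: agrees with the DFA on every string of length ≤ 6
Only (D) is consistent with the DFA.
(D) (0|1)*00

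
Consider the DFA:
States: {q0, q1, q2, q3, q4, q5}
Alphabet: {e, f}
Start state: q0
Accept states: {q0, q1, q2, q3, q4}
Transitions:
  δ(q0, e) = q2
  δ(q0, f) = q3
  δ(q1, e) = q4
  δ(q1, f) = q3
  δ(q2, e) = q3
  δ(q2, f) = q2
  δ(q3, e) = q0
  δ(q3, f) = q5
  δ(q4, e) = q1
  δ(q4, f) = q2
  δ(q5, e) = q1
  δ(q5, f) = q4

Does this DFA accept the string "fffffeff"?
Processing string "fffffeff":
  q0 --f--> q3
  q3 --f--> q5
  q5 --f--> q4
  q4 --f--> q2
  q2 --f--> q2
  q2 --e--> q3
  q3 --f--> q5
  q5 --f--> q4
Final state: q4
Accept states: {q0, q1, q2, q3, q4}
Yes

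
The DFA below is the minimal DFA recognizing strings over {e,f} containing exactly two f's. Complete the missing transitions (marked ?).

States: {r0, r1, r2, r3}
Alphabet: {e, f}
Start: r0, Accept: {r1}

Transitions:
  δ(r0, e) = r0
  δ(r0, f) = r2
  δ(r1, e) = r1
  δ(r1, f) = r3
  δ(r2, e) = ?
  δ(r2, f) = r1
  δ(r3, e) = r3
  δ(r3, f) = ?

From the language and accept set, identify what each state tracks — r0: zero f's; r1: two f's; r2: one f; r3: ≥ three f's (dead).
Each missing δ(q, a) is the state matching the new tracked value after reading a.
δ(r2, e) = r2; δ(r3, f) = r3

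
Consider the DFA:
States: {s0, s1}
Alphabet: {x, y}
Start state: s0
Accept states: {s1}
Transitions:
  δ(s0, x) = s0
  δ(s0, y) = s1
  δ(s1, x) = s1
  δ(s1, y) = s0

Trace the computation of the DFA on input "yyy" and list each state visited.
read 'y': s0 → s1
  read 'y': s1 → s0
  read 'y': s0 → s1
s0 -> s1 -> s0 -> s1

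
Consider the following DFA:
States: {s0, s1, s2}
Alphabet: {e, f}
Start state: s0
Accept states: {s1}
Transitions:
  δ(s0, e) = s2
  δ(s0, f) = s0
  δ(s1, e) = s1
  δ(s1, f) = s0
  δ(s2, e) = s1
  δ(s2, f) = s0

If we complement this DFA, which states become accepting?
Complement accept states = All states \ Original accept states
= {s0, s1, s2} \ {s1}
{s0, s2}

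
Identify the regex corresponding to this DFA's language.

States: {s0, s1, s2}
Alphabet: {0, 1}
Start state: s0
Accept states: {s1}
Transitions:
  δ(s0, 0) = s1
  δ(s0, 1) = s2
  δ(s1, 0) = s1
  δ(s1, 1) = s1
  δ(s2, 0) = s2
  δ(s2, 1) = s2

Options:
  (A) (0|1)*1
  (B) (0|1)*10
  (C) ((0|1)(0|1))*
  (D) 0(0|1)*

Check each option against the DFA on short strings; one disagreement eliminates an option:
  (A) (0|1)*1: on '0' the DFA goes s0 → s1 and accepts (s1 ∈ Accept), but the regex does not match it → eliminate
  (B) (0|1)*10: on '0' the DFA goes s0 → s1 and accepts (s1 ∈ Accept), but the regex does not match it → eliminate
  (C) ((0|1)(0|1))*: on ε the DFA stays in s0 and rejects (s0 ∉ Accept), but the regex matches it → eliminate
  (D) 0(0|1)*: agrees with the DFA on every string of length ≤ 6
Only (D) is consistent with the DFA.
(D) 0(0|1)*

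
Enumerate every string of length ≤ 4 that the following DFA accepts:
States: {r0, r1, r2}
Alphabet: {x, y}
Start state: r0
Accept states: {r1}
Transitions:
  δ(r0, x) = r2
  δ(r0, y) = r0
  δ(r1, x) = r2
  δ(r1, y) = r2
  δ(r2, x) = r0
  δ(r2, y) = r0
None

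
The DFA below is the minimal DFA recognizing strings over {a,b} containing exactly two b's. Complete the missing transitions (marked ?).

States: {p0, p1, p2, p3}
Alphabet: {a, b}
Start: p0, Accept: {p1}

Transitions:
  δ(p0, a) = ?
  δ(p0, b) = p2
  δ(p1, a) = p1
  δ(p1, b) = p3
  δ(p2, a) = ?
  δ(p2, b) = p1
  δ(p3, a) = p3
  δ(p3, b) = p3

From the language and accept set, identify what each state tracks — p0: zero b's; p1: two b's; p2: one b; p3: ≥ three b's (dead).
Each missing δ(q, a) is the state matching the new tracked value after reading a.
δ(p0, a) = p0; δ(p2, a) = p2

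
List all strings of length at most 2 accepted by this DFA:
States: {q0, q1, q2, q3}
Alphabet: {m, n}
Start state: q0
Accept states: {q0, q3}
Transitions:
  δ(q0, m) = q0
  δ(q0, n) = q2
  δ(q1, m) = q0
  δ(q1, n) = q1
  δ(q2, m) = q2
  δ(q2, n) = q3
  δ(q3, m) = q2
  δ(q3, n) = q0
ε, m, mm, nn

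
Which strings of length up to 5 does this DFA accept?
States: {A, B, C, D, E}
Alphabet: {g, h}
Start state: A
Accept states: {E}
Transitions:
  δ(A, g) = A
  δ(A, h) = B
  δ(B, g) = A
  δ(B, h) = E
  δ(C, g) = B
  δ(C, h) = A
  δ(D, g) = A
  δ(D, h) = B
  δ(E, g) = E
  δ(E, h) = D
hh, ghh, hhg, gghh, ghhg, hghh, hhgg, ggghh, gghhg, ghghh, ghhgg, hgghh, hghhg, hhggg, hhhhh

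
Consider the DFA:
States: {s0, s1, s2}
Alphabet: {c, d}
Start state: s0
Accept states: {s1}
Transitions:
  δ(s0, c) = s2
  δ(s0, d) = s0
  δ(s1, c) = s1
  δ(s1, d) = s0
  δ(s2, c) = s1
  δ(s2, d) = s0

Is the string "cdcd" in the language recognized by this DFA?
Processing string "cdcd":
  s0 --c--> s2
  s2 --d--> s0
  s0 --c--> s2
  s2 --d--> s0
Final state: s0
Accept states: {s1}
No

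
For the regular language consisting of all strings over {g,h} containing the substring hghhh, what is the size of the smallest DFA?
By Myhill–Nerode, count the distinguishable equivalence classes: 6 classes — one per longest suffix of the input that is a prefix of 'hghhh' (lengths 0 through 4), plus an absorbing 'already seen hghhh' class.
6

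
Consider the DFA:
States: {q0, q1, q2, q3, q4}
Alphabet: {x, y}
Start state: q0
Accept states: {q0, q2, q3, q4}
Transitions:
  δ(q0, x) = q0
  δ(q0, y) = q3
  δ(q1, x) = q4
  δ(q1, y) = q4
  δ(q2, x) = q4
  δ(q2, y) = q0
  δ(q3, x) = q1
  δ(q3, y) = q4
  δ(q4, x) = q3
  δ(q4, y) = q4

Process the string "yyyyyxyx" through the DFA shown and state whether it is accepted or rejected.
Processing string "yyyyyxyx":
  q0 --y--> q3
  q3 --y--> q4
  q4 --y--> q4
  q4 --y--> q4
  q4 --y--> q4
  q4 --x--> q3
  q3 --y--> q4
  q4 --x--> q3
Final state: q3
Accept states: {q0, q2, q3, q4}
Yes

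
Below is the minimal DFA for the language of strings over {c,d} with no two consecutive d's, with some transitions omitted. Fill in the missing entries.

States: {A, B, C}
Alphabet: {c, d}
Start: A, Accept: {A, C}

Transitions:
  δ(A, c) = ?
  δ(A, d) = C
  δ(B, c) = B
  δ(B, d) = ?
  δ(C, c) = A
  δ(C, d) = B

From the language and accept set, identify what each state tracks — A: last symbol not d (ok); B: saw dd (dead); C: last symbol d (ok).
Each missing δ(q, a) is the state matching the new tracked value after reading a.
δ(A, c) = A; δ(B, d) = B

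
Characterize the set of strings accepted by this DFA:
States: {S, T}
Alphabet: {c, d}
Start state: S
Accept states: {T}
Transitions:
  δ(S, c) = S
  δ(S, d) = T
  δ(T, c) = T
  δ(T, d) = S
Testing a few strings:
  'c' → reject
  'ccc' → reject
  'cd' → accept
  'dcc' → accept
State roles: S=even number of d's so far; T=odd number of d's so far
All strings over {c,d} with an odd number of d's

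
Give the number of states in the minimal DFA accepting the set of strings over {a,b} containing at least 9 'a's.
By Myhill–Nerode, count the distinguishable equivalence classes: 10 classes — having seen 0, 1, …, 8, or ≥9 copies of 'a'; any two classes i < j (j ≤ 9) are distinguished by the string a^(9−j), which takes class j to 9 copies (accepted) but leaves class i below 9 (rejected).
10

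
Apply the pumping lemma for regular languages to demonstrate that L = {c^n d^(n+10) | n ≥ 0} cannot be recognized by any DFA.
Assume L is regular with pumping length p. Idea: pumping the c-block breaks the fixed offset of 10.
Choose s = c^p d^(p+10) ∈ L. By the pumping lemma, s = xyz with |xy| ≤ p, |y| > 0, so y = c^k with k ≥ 1. Then xy²z = c^(p+k) d^(p+10). For this to be in L we would need p+10 = (p+k)+10, i.e. k = 0, contradicting k ≥ 1. So xy²z ∉ L.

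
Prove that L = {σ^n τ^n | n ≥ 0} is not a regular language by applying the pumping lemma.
Assume L is regular with pumping length p. Idea: pumping the σ-block changes the count balance.
Choose s = σ^p τ^p (length 2p ≥ p). By the pumping lemma, s = xyz with |xy| ≤ p, |y| > 0. So y = σ^k for some k > 0 (since xy is entirely within the σ's). Pumping gives xy²z = σ^(p+k) τ^p, which is not in L since p+k ≠ p.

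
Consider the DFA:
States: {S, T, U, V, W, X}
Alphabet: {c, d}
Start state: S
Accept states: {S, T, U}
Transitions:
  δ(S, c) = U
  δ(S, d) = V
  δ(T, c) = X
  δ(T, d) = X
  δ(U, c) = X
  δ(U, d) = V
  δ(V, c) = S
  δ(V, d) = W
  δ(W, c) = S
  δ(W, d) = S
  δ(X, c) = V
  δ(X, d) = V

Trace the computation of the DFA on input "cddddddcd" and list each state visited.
read 'c': S → U
  read 'd': U → V
  read 'd': V → W
  read 'd': W → S
  read 'd': S → V
  read 'd': V → W
  read 'd': W → S
  read 'c': S → U
  read 'd': U → V
S -> U -> V -> W -> S -> V -> W -> S -> U -> V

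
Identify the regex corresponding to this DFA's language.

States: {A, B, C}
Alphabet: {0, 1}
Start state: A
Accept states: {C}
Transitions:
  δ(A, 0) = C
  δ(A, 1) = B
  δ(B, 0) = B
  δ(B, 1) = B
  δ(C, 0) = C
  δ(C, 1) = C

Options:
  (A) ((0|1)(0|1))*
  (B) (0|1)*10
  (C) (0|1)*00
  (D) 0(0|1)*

Check each option against the DFA on short strings; one disagreement eliminates an option:
  (A) ((0|1)(0|1))*: on ε the DFA stays in A and rejects (A ∉ Accept), but the regex matches it → eliminate
  (B) (0|1)*10: on '0' the DFA goes A → C and accepts (C ∈ Accept), but the regex does not match it → eliminate
  (C) (0|1)*00: on '0' the DFA goes A → C and accepts (C ∈ Accept), but the regex does not match it → eliminate
  (D) 0(0|1)*: agrees with the DFA on every string of length ≤ 6
Only (D) is consistent with the DFA.
(D) 0(0|1)*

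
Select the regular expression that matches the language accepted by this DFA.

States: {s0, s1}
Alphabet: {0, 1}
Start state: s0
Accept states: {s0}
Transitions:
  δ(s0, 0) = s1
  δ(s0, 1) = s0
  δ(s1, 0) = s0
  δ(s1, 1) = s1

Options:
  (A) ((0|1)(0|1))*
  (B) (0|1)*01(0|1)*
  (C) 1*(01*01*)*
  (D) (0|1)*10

Check each option against the DFA on short strings; one disagreement eliminates an option:
  (A) ((0|1)(0|1))*: on '1' the DFA goes s0 → s0 and accepts (s0 ∈ Accept), but the regex does not match it → eliminate
  (B) (0|1)*01(0|1)*: on ε the DFA stays in s0 and accepts (s0 ∈ Accept), but the regex does not match it → eliminate
  (C) 1*(01*01*)*: agrees with the DFA on every string of length ≤ 6
  (D) (0|1)*10: on ε the DFA stays in s0 and accepts (s0 ∈ Accept), but the regex does not match it → eliminate
Only (C) is consistent with the DFA.
(C) 1*(01*01*)*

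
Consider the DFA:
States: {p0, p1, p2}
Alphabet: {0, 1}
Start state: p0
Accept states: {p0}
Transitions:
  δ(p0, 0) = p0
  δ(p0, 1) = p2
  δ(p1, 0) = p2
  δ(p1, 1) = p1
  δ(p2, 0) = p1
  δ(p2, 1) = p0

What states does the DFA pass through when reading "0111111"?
read '0': p0 → p0
  read '1': p0 → p2
  read '1': p2 → p0
  read '1': p0 → p2
  read '1': p2 → p0
  read '1': p0 → p2
  read '1': p2 → p0
p0 -> p0 -> p2 -> p0 -> p2 -> p0 -> p2 -> p0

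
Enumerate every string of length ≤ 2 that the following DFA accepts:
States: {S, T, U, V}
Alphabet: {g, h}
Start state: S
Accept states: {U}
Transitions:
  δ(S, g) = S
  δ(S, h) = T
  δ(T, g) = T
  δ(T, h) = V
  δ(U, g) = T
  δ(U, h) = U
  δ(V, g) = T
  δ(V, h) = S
None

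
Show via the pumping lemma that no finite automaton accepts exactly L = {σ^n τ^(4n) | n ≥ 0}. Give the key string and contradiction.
Assume L is regular with pumping length p. Idea: pumping the σ-block breaks the 1:4 ratio.
Choose s = σ^p τ^(4p) (length 5p ≥ p). By the pumping lemma, s = xyz with |xy| ≤ p, |y| > 0, so y = σ^k with k ≥ 1. Then xy²z = σ^(p+k) τ^(4p). For this to be in L we would need 4p = 4(p+k), i.e. 4k = 0, contradicting k ≥ 1. So xy²z ∉ L.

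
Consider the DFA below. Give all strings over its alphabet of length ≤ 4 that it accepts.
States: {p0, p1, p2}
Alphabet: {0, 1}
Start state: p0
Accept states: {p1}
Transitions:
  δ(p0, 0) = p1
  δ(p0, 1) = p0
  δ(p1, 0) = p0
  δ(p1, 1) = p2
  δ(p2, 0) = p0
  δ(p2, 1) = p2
0, 10, 000, 110, 0010, 0100, 1000, 1110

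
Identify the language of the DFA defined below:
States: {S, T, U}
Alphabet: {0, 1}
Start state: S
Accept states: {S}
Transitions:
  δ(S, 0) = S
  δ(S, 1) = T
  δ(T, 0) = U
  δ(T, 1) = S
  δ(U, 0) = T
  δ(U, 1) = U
Testing a few strings:
  '111' → reject
  '10' → reject
  '0' → accept
  '1' → reject
State roles: S=value ≡ 0 (mod 3); T=value ≡ 1 (mod 3); U=value ≡ 2 (mod 3)
All binary strings representing a multiple of 3 (read in base 2; leading zeros allowed and ε counts as 0)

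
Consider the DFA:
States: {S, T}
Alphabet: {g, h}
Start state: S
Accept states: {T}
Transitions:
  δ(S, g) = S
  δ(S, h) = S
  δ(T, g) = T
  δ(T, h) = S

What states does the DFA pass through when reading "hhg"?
read 'h': S → S
  read 'h': S → S
  read 'g': S → S
S -> S -> S -> S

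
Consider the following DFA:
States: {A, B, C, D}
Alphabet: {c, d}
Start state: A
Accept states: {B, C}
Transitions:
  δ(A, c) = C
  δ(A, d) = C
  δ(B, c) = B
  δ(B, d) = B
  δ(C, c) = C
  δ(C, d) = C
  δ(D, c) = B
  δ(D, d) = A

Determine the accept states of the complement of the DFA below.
Complement accept states = All states \ Original accept states
= {A, B, C, D} \ {B, C}
{A, D}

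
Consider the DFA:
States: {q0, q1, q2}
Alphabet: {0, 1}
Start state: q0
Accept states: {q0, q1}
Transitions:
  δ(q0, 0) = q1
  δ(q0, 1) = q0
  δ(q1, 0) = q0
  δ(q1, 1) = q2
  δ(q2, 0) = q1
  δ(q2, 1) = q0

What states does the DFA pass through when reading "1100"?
read '1': q0 → q0
  read '1': q0 → q0
  read '0': q0 → q1
  read '0': q1 → q0
q0 -> q0 -> q0 -> q1 -> q0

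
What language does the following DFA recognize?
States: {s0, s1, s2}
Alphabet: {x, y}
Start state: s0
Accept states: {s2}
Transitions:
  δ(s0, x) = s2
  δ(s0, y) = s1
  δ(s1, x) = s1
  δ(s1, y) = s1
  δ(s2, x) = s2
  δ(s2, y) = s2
Testing a few strings:
  'yxy' → reject
  'xy' → accept
  'xyx' → accept
  'yx' → reject
State roles: s0=no input read; s1=started with y (dead); s2=started with x
All strings over {x,y} starting with x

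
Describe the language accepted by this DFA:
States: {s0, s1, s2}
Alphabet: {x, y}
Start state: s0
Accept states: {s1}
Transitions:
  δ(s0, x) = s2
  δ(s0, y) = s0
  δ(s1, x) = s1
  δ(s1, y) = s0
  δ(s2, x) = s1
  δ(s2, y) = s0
Testing a few strings:
  'xy' → reject
  'yy' → reject
  'xyyx' → reject
  'yxx' → accept
State roles: s0=last symbol not x; s1=two trailing x's; s2=one trailing x
All strings over {x,y} ending with xx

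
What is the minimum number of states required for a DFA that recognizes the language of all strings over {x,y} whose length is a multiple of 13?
By Myhill–Nerode, count the distinguishable equivalence classes: 13 classes — one per residue of the length mod 13; class i is distinguished from class j by any string of length (13 − i) mod 13.
13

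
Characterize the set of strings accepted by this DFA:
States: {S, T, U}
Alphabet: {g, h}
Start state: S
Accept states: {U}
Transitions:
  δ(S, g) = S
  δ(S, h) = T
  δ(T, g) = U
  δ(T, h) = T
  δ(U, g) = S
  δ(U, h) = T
Testing a few strings:
  'hgg' → reject
  'g' → reject
  'gh' → reject
  'hhhh' → reject
State roles: S=no suffix match; T=one trailing h; U=suffix is hg
All strings over {g,h} ending with hg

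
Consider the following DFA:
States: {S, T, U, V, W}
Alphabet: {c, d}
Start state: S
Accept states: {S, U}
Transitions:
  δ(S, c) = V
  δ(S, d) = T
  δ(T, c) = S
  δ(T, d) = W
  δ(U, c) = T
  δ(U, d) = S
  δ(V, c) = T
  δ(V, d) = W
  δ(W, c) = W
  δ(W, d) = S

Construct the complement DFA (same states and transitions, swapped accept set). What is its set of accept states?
Complement accept states = All states \ Original accept states
= {S, T, U, V, W} \ {S, U}
{T, V, W}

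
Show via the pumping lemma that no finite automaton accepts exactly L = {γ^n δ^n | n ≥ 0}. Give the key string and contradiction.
Assume L is regular with pumping length p. Idea: pumping the γ-block changes the count balance.
Choose s = γ^p δ^p (length 2p ≥ p). By the pumping lemma, s = xyz with |xy| ≤ p, |y| > 0. So y = γ^k for some k > 0 (since xy is entirely within the γ's). Pumping gives xy²z = γ^(p+k) δ^p, which is not in L since p+k ≠ p.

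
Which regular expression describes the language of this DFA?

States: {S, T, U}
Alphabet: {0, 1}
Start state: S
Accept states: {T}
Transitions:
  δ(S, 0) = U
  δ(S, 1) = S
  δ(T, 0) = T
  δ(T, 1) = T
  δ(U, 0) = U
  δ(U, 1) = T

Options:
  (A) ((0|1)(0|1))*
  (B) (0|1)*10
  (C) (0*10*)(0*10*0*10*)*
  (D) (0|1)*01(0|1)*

Check each option against the DFA on short strings; one disagreement eliminates an option:
  (A) ((0|1)(0|1))*: on ε the DFA stays in S and rejects (S ∉ Accept), but the regex matches it → eliminate
  (B) (0|1)*10: on '01' the DFA goes S → U → T and accepts (T ∈ Accept), but the regex does not match it → eliminate
  (C) (0*10*)(0*10*0*10*)*: on '1' the DFA goes S → S and rejects (S ∉ Accept), but the regex matches it → eliminate
  (D) (0|1)*01(0|1)*: agrees with the DFA on every string of length ≤ 6
Only (D) is consistent with the DFA.
(D) (0|1)*01(0|1)*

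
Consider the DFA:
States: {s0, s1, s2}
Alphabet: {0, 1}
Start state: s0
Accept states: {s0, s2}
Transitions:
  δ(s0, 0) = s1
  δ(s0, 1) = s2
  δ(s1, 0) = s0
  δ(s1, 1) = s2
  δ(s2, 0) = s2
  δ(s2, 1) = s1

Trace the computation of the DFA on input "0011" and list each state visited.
read '0': s0 → s1
  read '0': s1 → s0
  read '1': s0 → s2
  read '1': s2 → s1
s0 -> s1 -> s0 -> s2 -> s1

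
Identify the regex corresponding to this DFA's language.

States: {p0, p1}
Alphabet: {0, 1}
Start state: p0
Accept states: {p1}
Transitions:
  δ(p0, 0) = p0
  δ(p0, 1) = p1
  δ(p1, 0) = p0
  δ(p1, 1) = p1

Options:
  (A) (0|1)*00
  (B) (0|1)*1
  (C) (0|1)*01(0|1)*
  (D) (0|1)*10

Check each option against the DFA on short strings; one disagreement eliminates an option:
  (A) (0|1)*00: on '1' the DFA goes p0 → p1 and accepts (p1 ∈ Accept), but the regex does not match it → eliminate
  (B) (0|1)*1: agrees with the DFA on every string of length ≤ 6
  (C) (0|1)*01(0|1)*: on '1' the DFA goes p0 → p1 and accepts (p1 ∈ Accept), but the regex does not match it → eliminate
  (D) (0|1)*10: on '1' the DFA goes p0 → p1 and accepts (p1 ∈ Accept), but the regex does not match it → eliminate
Only (B) is consistent with the DFA.
(B) (0|1)*1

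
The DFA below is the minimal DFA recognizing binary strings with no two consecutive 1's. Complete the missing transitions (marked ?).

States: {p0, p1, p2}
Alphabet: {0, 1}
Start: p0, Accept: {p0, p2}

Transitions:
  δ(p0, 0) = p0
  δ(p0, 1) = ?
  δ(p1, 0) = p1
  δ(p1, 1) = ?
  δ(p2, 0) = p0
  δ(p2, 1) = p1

From the language and accept set, identify what each state tracks — p0: last symbol not 1 (ok); p1: saw 11 (dead); p2: last symbol 1 (ok).
Each missing δ(q, a) is the state matching the new tracked value after reading a.
δ(p0, 1) = p2; δ(p1, 1) = p1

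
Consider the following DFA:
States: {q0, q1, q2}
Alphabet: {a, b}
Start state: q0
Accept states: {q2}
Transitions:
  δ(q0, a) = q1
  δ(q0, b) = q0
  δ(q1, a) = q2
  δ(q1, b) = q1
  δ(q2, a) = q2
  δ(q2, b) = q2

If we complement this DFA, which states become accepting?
Complement accept states = All states \ Original accept states
= {q0, q1, q2} \ {q2}
{q0, q1}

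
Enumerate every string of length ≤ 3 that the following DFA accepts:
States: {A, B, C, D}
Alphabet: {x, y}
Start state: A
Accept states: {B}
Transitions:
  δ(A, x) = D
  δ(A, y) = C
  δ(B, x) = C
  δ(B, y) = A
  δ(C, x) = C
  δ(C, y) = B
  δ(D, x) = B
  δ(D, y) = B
xx, xy, yy, yxy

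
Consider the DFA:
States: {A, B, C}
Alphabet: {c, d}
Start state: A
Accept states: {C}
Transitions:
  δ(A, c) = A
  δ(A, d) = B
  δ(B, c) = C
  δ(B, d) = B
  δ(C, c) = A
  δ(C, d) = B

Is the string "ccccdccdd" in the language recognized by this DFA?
Processing string "ccccdccdd":
  A --c--> A
  A --c--> A
  A --c--> A
  A --c--> A
  A --d--> B
  B --c--> C
  C --c--> A
  A --d--> B
  B --d--> B
Final state: B
Accept states: {C}
No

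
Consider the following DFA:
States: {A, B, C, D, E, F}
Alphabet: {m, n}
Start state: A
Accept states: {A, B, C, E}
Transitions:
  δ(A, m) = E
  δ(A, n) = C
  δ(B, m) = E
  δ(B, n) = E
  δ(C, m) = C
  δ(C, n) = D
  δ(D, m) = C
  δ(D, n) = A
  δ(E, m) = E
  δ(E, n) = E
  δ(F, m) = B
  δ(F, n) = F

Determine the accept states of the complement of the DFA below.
Complement accept states = All states \ Original accept states
= {A, B, C, D, E, F} \ {A, B, C, E}
{D, F}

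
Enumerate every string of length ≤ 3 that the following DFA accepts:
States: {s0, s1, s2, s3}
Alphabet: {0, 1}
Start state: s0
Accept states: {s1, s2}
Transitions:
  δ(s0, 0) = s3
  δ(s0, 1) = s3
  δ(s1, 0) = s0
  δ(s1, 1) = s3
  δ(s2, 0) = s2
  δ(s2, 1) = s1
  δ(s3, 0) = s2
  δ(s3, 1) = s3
00, 10, 000, 001, 010, 100, 101, 110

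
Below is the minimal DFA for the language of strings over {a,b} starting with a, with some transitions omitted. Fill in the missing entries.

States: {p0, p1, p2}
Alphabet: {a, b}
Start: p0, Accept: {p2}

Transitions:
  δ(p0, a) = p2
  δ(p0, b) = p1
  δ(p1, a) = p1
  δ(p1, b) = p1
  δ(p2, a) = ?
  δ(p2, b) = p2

From the language and accept set, identify what each state tracks — p0: no input read; p1: started with b (dead); p2: started with a.
Each missing δ(q, a) is the state matching the new tracked value after reading a.
δ(p2, a) = p2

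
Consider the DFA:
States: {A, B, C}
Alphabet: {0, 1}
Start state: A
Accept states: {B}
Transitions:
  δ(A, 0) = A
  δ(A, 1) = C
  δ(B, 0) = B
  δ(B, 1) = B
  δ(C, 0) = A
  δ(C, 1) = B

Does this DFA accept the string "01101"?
Processing string "01101":
  A --0--> A
  A --1--> C
  C --1--> B
  B --0--> B
  B --1--> B
Final state: B
Accept states: {B}
Yes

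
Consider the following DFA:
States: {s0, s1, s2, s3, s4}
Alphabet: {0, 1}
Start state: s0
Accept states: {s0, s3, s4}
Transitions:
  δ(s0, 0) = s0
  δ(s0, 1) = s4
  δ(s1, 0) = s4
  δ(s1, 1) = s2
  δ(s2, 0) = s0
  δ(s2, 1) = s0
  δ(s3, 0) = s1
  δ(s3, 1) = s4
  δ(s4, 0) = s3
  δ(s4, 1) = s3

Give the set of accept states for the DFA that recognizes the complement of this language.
Complement accept states = All states \ Original accept states
= {s0, s1, s2, s3, s4} \ {s0, s3, s4}
{s1, s2}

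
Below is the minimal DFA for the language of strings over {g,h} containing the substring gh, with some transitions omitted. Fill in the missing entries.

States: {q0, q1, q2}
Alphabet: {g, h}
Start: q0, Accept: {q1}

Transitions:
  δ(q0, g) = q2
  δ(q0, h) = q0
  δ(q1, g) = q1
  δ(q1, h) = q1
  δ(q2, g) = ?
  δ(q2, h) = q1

From the language and accept set, identify what each state tracks — q0: no g seen yet; q1: substring gh seen; q2: seen a g, waiting for h.
Each missing δ(q, a) is the state matching the new tracked value after reading a.
δ(q2, g) = q2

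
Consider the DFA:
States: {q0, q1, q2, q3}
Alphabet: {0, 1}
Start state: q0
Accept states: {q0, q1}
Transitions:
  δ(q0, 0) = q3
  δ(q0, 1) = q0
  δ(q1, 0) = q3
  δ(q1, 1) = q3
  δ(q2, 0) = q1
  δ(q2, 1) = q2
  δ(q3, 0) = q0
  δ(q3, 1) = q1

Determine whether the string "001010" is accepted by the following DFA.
Processing string "001010":
  q0 --0--> q3
  q3 --0--> q0
  q0 --1--> q0
  q0 --0--> q3
  q3 --1--> q1
  q1 --0--> q3
Final state: q3
Accept states: {q0, q1}
No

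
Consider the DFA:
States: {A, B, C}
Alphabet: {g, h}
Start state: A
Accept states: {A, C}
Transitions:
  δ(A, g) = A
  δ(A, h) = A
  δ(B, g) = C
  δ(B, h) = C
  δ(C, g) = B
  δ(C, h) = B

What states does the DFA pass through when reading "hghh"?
read 'h': A → A
  read 'g': A → A
  read 'h': A → A
  read 'h': A → A
A -> A -> A -> A -> A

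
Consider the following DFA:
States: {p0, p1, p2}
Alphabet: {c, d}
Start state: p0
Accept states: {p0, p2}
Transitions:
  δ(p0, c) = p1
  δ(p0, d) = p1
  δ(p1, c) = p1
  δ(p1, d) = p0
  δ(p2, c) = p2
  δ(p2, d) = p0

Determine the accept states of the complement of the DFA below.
Complement accept states = All states \ Original accept states
= {p0, p1, p2} \ {p0, p2}
{p1}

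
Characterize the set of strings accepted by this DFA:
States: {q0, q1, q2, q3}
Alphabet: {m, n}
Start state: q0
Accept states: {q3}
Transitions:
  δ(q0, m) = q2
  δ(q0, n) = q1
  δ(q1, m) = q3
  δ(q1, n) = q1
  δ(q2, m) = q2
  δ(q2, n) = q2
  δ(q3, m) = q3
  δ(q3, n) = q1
Testing a few strings:
  'nn' → reject
  'mnn' → reject
  'mn' → reject
  'n' → reject
State roles: q0=no input read; q1=started with n, last symbol n; q2=started with m (dead); q3=started with n, last symbol m
All strings over {m,n} that start with n and end with m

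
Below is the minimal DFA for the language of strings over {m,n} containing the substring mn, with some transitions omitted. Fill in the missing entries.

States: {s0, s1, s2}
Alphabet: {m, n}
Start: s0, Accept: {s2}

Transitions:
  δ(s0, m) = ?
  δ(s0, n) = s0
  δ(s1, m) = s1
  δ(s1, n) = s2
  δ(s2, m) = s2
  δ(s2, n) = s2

From the language and accept set, identify what each state tracks — s0: no m seen yet; s1: seen a m, waiting for n; s2: substring mn seen.
Each missing δ(q, a) is the state matching the new tracked value after reading a.
δ(s0, m) = s1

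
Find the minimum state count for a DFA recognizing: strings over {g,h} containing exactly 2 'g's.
By Myhill–Nerode, count the distinguishable equivalence classes: 4 classes — having seen 0, 1, 2, or >2 copies of 'g'; the count-2 class is the only accepting one and >2 is dead.
4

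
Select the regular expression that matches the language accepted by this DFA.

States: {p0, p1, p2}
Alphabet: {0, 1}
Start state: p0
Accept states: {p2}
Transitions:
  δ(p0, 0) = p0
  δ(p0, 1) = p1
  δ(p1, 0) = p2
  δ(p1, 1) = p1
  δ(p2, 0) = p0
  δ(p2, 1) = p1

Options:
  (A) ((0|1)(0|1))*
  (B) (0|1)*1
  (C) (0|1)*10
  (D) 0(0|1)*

Check each option against the DFA on short strings; one disagreement eliminates an option:
  (A) ((0|1)(0|1))*: on ε the DFA stays in p0 and rejects (p0 ∉ Accept), but the regex matches it → eliminate
  (B) (0|1)*1: on '1' the DFA goes p0 → p1 and rejects (p1 ∉ Accept), but the regex matches it → eliminate
  (C) (0|1)*10: agrees with the DFA on every string of length ≤ 6
  (D) 0(0|1)*: on '0' the DFA goes p0 → p0 and rejects (p0 ∉ Accept), but the regex matches it → eliminate
Only (C) is consistent with the DFA.
(C) (0|1)*10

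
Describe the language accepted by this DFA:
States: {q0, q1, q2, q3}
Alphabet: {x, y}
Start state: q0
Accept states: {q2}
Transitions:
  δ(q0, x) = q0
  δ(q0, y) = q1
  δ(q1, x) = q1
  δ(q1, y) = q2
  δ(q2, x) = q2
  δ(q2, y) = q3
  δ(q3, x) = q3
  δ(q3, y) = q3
Testing a few strings:
  'xyxy' → accept
  'yyxx' → accept
  'xxxy' → reject
  'x' → reject
State roles: q0=zero y's; q1=one y; q2=two y's; q3=≥ three y's (dead)
All strings over {x,y} containing exactly two y's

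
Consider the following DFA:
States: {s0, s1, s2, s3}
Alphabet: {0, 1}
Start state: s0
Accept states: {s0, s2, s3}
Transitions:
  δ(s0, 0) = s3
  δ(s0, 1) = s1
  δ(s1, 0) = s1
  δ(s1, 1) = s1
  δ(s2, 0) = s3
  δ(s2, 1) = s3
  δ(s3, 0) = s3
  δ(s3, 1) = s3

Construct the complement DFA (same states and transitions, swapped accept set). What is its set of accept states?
Complement accept states = All states \ Original accept states
= {s0, s1, s2, s3} \ {s0, s2, s3}
{s1}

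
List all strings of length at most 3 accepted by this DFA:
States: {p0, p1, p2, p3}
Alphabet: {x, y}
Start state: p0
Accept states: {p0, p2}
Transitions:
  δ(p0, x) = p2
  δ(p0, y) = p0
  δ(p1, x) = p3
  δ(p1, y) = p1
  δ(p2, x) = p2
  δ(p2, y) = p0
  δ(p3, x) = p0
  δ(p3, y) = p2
ε, x, y, xx, xy, yx, yy, xxx, xxy, xyx, xyy, yxx, yxy, yyx, yyy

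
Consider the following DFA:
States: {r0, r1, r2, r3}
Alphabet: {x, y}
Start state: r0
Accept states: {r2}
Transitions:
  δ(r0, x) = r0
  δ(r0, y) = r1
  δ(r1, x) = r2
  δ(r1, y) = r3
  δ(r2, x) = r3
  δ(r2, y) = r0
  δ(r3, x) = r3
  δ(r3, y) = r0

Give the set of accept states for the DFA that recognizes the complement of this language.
Complement accept states = All states \ Original accept states
= {r0, r1, r2, r3} \ {r2}
{r0, r1, r3}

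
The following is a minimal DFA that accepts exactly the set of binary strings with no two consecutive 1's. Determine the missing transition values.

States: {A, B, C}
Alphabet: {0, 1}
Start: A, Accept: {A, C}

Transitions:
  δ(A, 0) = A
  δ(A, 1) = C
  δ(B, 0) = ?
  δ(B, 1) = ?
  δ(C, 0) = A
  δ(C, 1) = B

From the language and accept set, identify what each state tracks — A: last symbol not 1 (ok); B: saw 11 (dead); C: last symbol 1 (ok).
Each missing δ(q, a) is the state matching the new tracked value after reading a.
δ(B, 0) = B; δ(B, 1) = B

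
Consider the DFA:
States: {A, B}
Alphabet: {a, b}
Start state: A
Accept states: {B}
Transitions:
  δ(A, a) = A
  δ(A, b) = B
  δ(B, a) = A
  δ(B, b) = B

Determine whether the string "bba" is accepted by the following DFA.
Processing string "bba":
  A --b--> B
  B --b--> B
  B --a--> A
Final state: A
Accept states: {B}
No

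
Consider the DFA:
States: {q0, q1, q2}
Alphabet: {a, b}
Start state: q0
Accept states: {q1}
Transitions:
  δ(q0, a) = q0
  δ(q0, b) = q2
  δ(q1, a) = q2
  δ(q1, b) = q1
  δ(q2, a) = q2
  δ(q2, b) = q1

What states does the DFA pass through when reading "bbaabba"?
read 'b': q0 → q2
  read 'b': q2 → q1
  read 'a': q1 → q2
  read 'a': q2 → q2
  read 'b': q2 → q1
  read 'b': q1 → q1
  read 'a': q1 → q2
q0 -> q2 -> q1 -> q2 -> q2 -> q1 -> q1 -> q2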